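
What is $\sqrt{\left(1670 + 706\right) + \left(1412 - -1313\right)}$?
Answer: $\sqrt{5101} \approx 71.421$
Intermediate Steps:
$\sqrt{\left(1670 + 706\right) + \left(1412 - -1313\right)} = \sqrt{2376 + \left(1412 + 1313\right)} = \sqrt{2376 + 2725} = \sqrt{5101}$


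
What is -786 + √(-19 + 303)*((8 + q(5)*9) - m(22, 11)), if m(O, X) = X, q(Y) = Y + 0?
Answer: -786 + 84*√71 ≈ -78.203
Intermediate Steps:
q(Y) = Y
-786 + √(-19 + 303)*((8 + q(5)*9) - m(22, 11)) = -786 + √(-19 + 303)*((8 + 5*9) - 1*11) = -786 + √284*((8 + 45) - 11) = -786 + (2*√71)*(53 - 11) = -786 + (2*√71)*42 = -786 + 84*√71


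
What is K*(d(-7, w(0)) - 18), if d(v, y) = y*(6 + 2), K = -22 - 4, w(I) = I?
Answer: 468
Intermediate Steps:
K = -26
d(v, y) = 8*y (d(v, y) = y*8 = 8*y)
K*(d(-7, w(0)) - 18) = -26*(8*0 - 18) = -26*(0 - 18) = -26*(-18) = 468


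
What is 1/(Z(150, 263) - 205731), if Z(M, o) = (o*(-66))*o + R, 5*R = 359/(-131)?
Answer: -655/3124930034 ≈ -2.0960e-7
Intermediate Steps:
R = -359/655 (R = (359/(-131))/5 = (359*(-1/131))/5 = (⅕)*(-359/131) = -359/655 ≈ -0.54809)
Z(M, o) = -359/655 - 66*o² (Z(M, o) = (o*(-66))*o - 359/655 = (-66*o)*o - 359/655 = -66*o² - 359/655 = -359/655 - 66*o²)
1/(Z(150, 263) - 205731) = 1/((-359/655 - 66*263²) - 205731) = 1/((-359/655 - 66*69169) - 205731) = 1/((-359/655 - 4565154) - 205731) = 1/(-2990176229/655 - 205731) = 1/(-3124930034/655) = -655/3124930034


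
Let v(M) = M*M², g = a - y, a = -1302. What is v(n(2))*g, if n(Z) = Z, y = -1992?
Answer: 5520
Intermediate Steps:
g = 690 (g = -1302 - 1*(-1992) = -1302 + 1992 = 690)
v(M) = M³
v(n(2))*g = 2³*690 = 8*690 = 5520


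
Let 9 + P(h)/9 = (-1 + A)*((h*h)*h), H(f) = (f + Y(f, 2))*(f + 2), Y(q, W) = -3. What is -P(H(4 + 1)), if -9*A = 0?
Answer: 24777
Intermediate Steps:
A = 0 (A = -⅑*0 = 0)
H(f) = (-3 + f)*(2 + f) (H(f) = (f - 3)*(f + 2) = (-3 + f)*(2 + f))
P(h) = -81 - 9*h³ (P(h) = -81 + 9*((-1 + 0)*((h*h)*h)) = -81 + 9*(-h²*h) = -81 + 9*(-h³) = -81 - 9*h³)
-P(H(4 + 1)) = -(-81 - 9*(-6 + (4 + 1)² - (4 + 1))³) = -(-81 - 9*(-6 + 5² - 1*5)³) = -(-81 - 9*(-6 + 25 - 5)³) = -(-81 - 9*14³) = -(-81 - 9*2744) = -(-81 - 24696) = -1*(-24777) = 24777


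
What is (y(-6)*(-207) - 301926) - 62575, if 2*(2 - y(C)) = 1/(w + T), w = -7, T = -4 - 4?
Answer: -3649219/10 ≈ -3.6492e+5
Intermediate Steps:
T = -8
y(C) = 61/30 (y(C) = 2 - 1/(2*(-7 - 8)) = 2 - ½/(-15) = 2 - ½*(-1/15) = 2 + 1/30 = 61/30)
(y(-6)*(-207) - 301926) - 62575 = ((61/30)*(-207) - 301926) - 62575 = (-4209/10 - 301926) - 62575 = -3023469/10 - 62575 = -3649219/10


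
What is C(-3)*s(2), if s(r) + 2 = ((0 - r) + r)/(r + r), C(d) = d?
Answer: 6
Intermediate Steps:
s(r) = -2 (s(r) = -2 + ((0 - r) + r)/(r + r) = -2 + (-r + r)/((2*r)) = -2 + 0*(1/(2*r)) = -2 + 0 = -2)
C(-3)*s(2) = -3*(-2) = 6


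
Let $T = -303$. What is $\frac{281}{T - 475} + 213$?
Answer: $\frac{165433}{778} \approx 212.64$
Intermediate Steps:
$\frac{281}{T - 475} + 213 = \frac{281}{-303 - 475} + 213 = \frac{281}{-778} + 213 = 281 \left(- \frac{1}{778}\right) + 213 = - \frac{281}{778} + 213 = \frac{165433}{778}$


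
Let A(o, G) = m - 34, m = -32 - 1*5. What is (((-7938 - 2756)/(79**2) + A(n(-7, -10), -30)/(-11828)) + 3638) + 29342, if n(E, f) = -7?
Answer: 2434409667519/73818548 ≈ 32978.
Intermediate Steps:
m = -37 (m = -32 - 5 = -37)
A(o, G) = -71 (A(o, G) = -37 - 34 = -71)
(((-7938 - 2756)/(79**2) + A(n(-7, -10), -30)/(-11828)) + 3638) + 29342 = (((-7938 - 2756)/(79**2) - 71/(-11828)) + 3638) + 29342 = ((-10694/6241 - 71*(-1/11828)) + 3638) + 29342 = ((-10694*1/6241 + 71/11828) + 3638) + 29342 = ((-10694/6241 + 71/11828) + 3638) + 29342 = (-126045521/73818548 + 3638) + 29342 = 268425832103/73818548 + 29342 = 2434409667519/73818548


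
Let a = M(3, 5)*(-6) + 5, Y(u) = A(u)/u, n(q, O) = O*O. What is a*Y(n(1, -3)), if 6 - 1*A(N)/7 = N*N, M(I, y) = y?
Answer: 4375/3 ≈ 1458.3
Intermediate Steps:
n(q, O) = O²
A(N) = 42 - 7*N² (A(N) = 42 - 7*N*N = 42 - 7*N²)
Y(u) = (42 - 7*u²)/u
a = -25 (a = 5*(-6) + 5 = -30 + 5 = -25)
a*Y(n(1, -3)) = -25*(-7*(-3)² + 42/((-3)²)) = -25*(-7*9 + 42/9) = -25*(-63 + 42*(⅑)) = -25*(-63 + 14/3) = -25*(-175/3) = 4375/3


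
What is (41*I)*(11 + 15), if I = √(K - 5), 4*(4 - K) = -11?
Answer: 533*√7 ≈ 1410.2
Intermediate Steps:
K = 27/4 (K = 4 - ¼*(-11) = 4 + 11/4 = 27/4 ≈ 6.7500)
I = √7/2 (I = √(27/4 - 5) = √(7/4) = √7/2 ≈ 1.3229)
(41*I)*(11 + 15) = (41*(√7/2))*(11 + 15) = (41*√7/2)*26 = 533*√7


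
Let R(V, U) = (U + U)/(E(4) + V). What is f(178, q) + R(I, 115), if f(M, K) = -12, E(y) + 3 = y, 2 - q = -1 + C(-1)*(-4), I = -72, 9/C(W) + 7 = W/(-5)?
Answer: -1082/71 ≈ -15.239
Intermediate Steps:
C(W) = 9/(-7 - W/5) (C(W) = 9/(-7 + W/(-5)) = 9/(-7 + W*(-1/5)) = 9/(-7 - W/5))
q = -39/17 (q = 2 - (-1 - 45/(35 - 1)*(-4)) = 2 - (-1 - 45/34*(-4)) = 2 - (-1 + 90/17) = 2 - 1*73/17 = 2 - 73/17 = -39/17 ≈ -2.2941)
E(y) = -3 + y
R(V, U) = 2*U/(1 + V) (R(V, U) = (U + U)/((-3 + 4) + V) = (2*U)/(1 + V) = 2*U/(1 + V))
f(178, q) + R(I, 115) = -12 + 2*115/(1 - 72) = -12 + 2*115/(-71) = -12 + 2*115*(-1/71) = -12 - 230/71 = -1082/71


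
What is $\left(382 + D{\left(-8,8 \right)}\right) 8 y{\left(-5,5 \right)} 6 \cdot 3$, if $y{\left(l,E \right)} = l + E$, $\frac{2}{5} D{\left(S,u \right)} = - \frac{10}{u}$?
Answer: $0$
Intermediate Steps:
$D{\left(S,u \right)} = - \frac{25}{u}$ ($D{\left(S,u \right)} = \frac{5 \left(- \frac{10}{u}\right)}{2} = - \frac{25}{u}$)
$y{\left(l,E \right)} = E + l$
$\left(382 + D{\left(-8,8 \right)}\right) 8 y{\left(-5,5 \right)} 6 \cdot 3 = \left(382 - \frac{25}{8}\right) 8 \left(5 - 5\right) 6 \cdot 3 = \left(382 - \frac{25}{8}\right) 8 \cdot 0 \cdot 18 = \left(382 - \frac{25}{8}\right) 0 \cdot 18 = \frac{3031}{8} \cdot 0 = 0$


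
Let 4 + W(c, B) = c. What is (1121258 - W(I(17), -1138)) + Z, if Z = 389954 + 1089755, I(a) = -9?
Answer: 2600980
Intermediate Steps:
Z = 1479709
W(c, B) = -4 + c
(1121258 - W(I(17), -1138)) + Z = (1121258 - (-4 - 9)) + 1479709 = (1121258 - 1*(-13)) + 1479709 = (1121258 + 13) + 1479709 = 1121271 + 1479709 = 2600980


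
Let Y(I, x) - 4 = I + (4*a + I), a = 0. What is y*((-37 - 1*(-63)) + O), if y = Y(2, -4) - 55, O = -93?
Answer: 3149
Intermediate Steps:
Y(I, x) = 4 + 2*I (Y(I, x) = 4 + (I + (4*0 + I)) = 4 + (I + (0 + I)) = 4 + (I + I) = 4 + 2*I)
y = -47 (y = (4 + 2*2) - 55 = (4 + 4) - 55 = 8 - 55 = -47)
y*((-37 - 1*(-63)) + O) = -47*((-37 - 1*(-63)) - 93) = -47*((-37 + 63) - 93) = -47*(26 - 93) = -47*(-67) = 3149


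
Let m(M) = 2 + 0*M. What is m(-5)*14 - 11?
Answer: 17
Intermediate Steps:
m(M) = 2 (m(M) = 2 + 0 = 2)
m(-5)*14 - 11 = 2*14 - 11 = 28 - 11 = 17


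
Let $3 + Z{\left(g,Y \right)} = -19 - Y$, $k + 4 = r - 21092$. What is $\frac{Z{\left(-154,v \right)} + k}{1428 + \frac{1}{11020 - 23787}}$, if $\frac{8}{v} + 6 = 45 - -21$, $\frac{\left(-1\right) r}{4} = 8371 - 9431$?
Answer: $- \frac{3232246924}{273469125} \approx -11.819$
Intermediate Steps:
$r = 4240$ ($r = - 4 \left(8371 - 9431\right) = \left(-4\right) \left(-1060\right) = 4240$)
$v = \frac{2}{15}$ ($v = \frac{8}{-6 + \left(45 - -21\right)} = \frac{8}{-6 + \left(45 + 21\right)} = \frac{8}{-6 + 66} = \frac{8}{60} = 8 \cdot \frac{1}{60} = \frac{2}{15} \approx 0.13333$)
$k = -16856$ ($k = -4 + \left(4240 - 21092\right) = -4 - 16852 = -16856$)
$Z{\left(g,Y \right)} = -22 - Y$ ($Z{\left(g,Y \right)} = -3 - \left(19 + Y\right) = -22 - Y$)
$\frac{Z{\left(-154,v \right)} + k}{1428 + \frac{1}{11020 - 23787}} = \frac{\left(-22 - \frac{2}{15}\right) - 16856}{1428 + \frac{1}{11020 - 23787}} = \frac{\left(-22 - \frac{2}{15}\right) - 16856}{1428 + \frac{1}{-12767}} = \frac{- \frac{332}{15} - 16856}{1428 - \frac{1}{12767}} = - \frac{253172}{15 \cdot \frac{18231275}{12767}} = \left(- \frac{253172}{15}\right) \frac{12767}{18231275} = - \frac{3232246924}{273469125}$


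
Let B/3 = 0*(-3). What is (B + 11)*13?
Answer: 143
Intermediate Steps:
B = 0 (B = 3*(0*(-3)) = 3*0 = 0)
(B + 11)*13 = (0 + 11)*13 = 11*13 = 143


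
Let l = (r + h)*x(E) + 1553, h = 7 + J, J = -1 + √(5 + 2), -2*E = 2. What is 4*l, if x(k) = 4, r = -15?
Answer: 6068 + 16*√7 ≈ 6110.3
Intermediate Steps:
E = -1 (E = -½*2 = -1)
J = -1 + √7 ≈ 1.6458
h = 6 + √7 (h = 7 + (-1 + √7) = 6 + √7 ≈ 8.6458)
l = 1517 + 4*√7 (l = (-15 + (6 + √7))*4 + 1553 = (-9 + √7)*4 + 1553 = (-36 + 4*√7) + 1553 = 1517 + 4*√7 ≈ 1527.6)
4*l = 4*(1517 + 4*√7) = 6068 + 16*√7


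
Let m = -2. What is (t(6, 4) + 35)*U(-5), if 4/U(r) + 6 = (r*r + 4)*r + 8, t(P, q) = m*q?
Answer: -108/143 ≈ -0.75525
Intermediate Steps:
t(P, q) = -2*q
U(r) = 4/(2 + r*(4 + r²)) (U(r) = 4/(-6 + ((r*r + 4)*r + 8)) = 4/(-6 + ((r² + 4)*r + 8)) = 4/(-6 + ((4 + r²)*r + 8)) = 4/(-6 + (r*(4 + r²) + 8)) = 4/(-6 + (8 + r*(4 + r²))) = 4/(2 + r*(4 + r²)))
(t(6, 4) + 35)*U(-5) = (-2*4 + 35)*(4/(2 + (-5)³ + 4*(-5))) = (-8 + 35)*(4/(2 - 125 - 20)) = 27*(4/(-143)) = 27*(4*(-1/143)) = 27*(-4/143) = -108/143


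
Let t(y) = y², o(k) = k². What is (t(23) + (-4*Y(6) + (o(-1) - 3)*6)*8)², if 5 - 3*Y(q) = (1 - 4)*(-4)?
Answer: 2319529/9 ≈ 2.5773e+5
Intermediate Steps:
Y(q) = -7/3 (Y(q) = 5/3 - (1 - 4)*(-4)/3 = 5/3 - (-1)*(-4) = 5/3 - ⅓*12 = 5/3 - 4 = -7/3)
(t(23) + (-4*Y(6) + (o(-1) - 3)*6)*8)² = (23² + (-4*(-7/3) + ((-1)² - 3)*6)*8)² = (529 + (28/3 + (1 - 3)*6)*8)² = (529 + (28/3 - 2*6)*8)² = (529 + (28/3 - 12)*8)² = (529 - 8/3*8)² = (529 - 64/3)² = (1523/3)² = 2319529/9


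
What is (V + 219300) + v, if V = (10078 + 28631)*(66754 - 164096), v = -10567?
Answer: -3767802745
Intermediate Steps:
V = -3768011478 (V = 38709*(-97342) = -3768011478)
(V + 219300) + v = (-3768011478 + 219300) - 10567 = -3767792178 - 10567 = -3767802745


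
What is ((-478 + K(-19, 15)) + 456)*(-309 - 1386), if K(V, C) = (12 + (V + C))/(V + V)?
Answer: 715290/19 ≈ 37647.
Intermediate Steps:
K(V, C) = (12 + C + V)/(2*V) (K(V, C) = (12 + (C + V))/((2*V)) = (12 + C + V)*(1/(2*V)) = (12 + C + V)/(2*V))
((-478 + K(-19, 15)) + 456)*(-309 - 1386) = ((-478 + (½)*(12 + 15 - 19)/(-19)) + 456)*(-309 - 1386) = ((-478 + (½)*(-1/19)*8) + 456)*(-1695) = ((-478 - 4/19) + 456)*(-1695) = (-9086/19 + 456)*(-1695) = -422/19*(-1695) = 715290/19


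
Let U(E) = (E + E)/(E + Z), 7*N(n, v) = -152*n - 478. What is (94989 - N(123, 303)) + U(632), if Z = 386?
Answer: 348209797/3563 ≈ 97729.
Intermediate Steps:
N(n, v) = -478/7 - 152*n/7 (N(n, v) = (-152*n - 478)/7 = (-478 - 152*n)/7 = -478/7 - 152*n/7)
U(E) = 2*E/(386 + E) (U(E) = (E + E)/(E + 386) = (2*E)/(386 + E) = 2*E/(386 + E))
(94989 - N(123, 303)) + U(632) = (94989 - (-478/7 - 152/7*123)) + 2*632/(386 + 632) = (94989 - (-478/7 - 18696/7)) + 2*632/1018 = (94989 - 1*(-19174/7)) + 2*632*(1/1018) = (94989 + 19174/7) + 632/509 = 684097/7 + 632/509 = 348209797/3563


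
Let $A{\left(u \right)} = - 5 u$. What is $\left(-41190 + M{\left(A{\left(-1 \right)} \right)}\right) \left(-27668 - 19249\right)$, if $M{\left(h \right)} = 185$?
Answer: $1923831585$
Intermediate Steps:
$\left(-41190 + M{\left(A{\left(-1 \right)} \right)}\right) \left(-27668 - 19249\right) = \left(-41190 + 185\right) \left(-27668 - 19249\right) = \left(-41005\right) \left(-46917\right) = 1923831585$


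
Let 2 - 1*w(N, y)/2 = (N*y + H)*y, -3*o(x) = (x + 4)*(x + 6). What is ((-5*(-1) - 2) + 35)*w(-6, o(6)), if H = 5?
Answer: 744952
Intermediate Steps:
o(x) = -(4 + x)*(6 + x)/3 (o(x) = -(x + 4)*(x + 6)/3 = -(4 + x)*(6 + x)/3)
w(N, y) = 4 - 2*y*(5 + N*y) (w(N, y) = 4 - 2*(N*y + 5)*y = 4 - 2*(5 + N*y)*y = 4 - 2*y*(5 + N*y))
((-5*(-1) - 2) + 35)*w(-6, o(6)) = ((-5*(-1) - 2) + 35)*(4 - 10*(-8 - 10/3*6 - ⅓*6²) - 2*(-6)*(-8 - 10/3*6 - ⅓*6²)²) = ((5 - 2) + 35)*(4 - 10*(-8 - 20 - ⅓*36) - 2*(-6)*(-8 - 20 - ⅓*36)²) = (3 + 35)*(4 - 10*(-8 - 20 - 12) - 2*(-6)*(-8 - 20 - 12)²) = 38*(4 - 10*(-40) - 2*(-6)*(-40)²) = 38*(4 + 400 - 2*(-6)*1600) = 38*(4 + 400 + 19200) = 38*19604 = 744952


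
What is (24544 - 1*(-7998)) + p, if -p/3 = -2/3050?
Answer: 49626553/1525 ≈ 32542.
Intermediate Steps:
p = 3/1525 (p = -(-6)/3050 = -3*(-1/1525) = 3/1525 ≈ 0.0019672)
(24544 - 1*(-7998)) + p = (24544 - 1*(-7998)) + 3/1525 = (24544 + 7998) + 3/1525 = 32542 + 3/1525 = 49626553/1525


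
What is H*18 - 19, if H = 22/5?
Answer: 301/5 ≈ 60.200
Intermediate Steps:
H = 22/5 (H = 22*(1/5) = 22/5 ≈ 4.4000)
H*18 - 19 = (22/5)*18 - 19 = 396/5 - 19 = 301/5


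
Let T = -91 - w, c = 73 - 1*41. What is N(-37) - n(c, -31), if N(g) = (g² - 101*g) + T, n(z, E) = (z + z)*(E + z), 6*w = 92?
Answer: 14807/3 ≈ 4935.7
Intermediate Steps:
c = 32 (c = 73 - 41 = 32)
w = 46/3 (w = (⅙)*92 = 46/3 ≈ 15.333)
T = -319/3 (T = -91 - 1*46/3 = -91 - 46/3 = -319/3 ≈ -106.33)
n(z, E) = 2*z*(E + z) (n(z, E) = (2*z)*(E + z) = 2*z*(E + z))
N(g) = -319/3 + g² - 101*g (N(g) = (g² - 101*g) - 319/3 = -319/3 + g² - 101*g)
N(-37) - n(c, -31) = (-319/3 + (-37)² - 101*(-37)) - 2*32*(-31 + 32) = (-319/3 + 1369 + 3737) - 2*32 = 14999/3 - 1*64 = 14999/3 - 64 = 14807/3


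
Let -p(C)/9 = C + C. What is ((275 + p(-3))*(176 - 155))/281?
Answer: 6909/281 ≈ 24.587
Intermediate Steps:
p(C) = -18*C (p(C) = -9*(C + C) = -18*C)
((275 + p(-3))*(176 - 155))/281 = ((275 - 18*(-3))*(176 - 155))/281 = ((275 + 54)*21)*(1/281) = (329*21)*(1/281) = 6909*(1/281) = 6909/281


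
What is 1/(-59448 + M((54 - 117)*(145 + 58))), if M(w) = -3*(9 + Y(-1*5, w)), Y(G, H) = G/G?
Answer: -1/59478 ≈ -1.6813e-5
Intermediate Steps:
Y(G, H) = 1
M(w) = -30 (M(w) = -3*(9 + 1) = -3*10 = -30)
1/(-59448 + M((54 - 117)*(145 + 58))) = 1/(-59448 - 30) = 1/(-59478) = -1/59478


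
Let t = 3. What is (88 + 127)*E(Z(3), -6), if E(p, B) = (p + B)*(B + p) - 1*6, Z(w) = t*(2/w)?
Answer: 2150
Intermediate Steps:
Z(w) = 6/w (Z(w) = 3*(2/w) = 6/w)
E(p, B) = -6 + (B + p)**2 (E(p, B) = (B + p)*(B + p) - 6 = (B + p)**2 - 6 = -6 + (B + p)**2)
(88 + 127)*E(Z(3), -6) = (88 + 127)*(-6 + (-6 + 6/3)**2) = 215*(-6 + (-6 + 6*(1/3))**2) = 215*(-6 + (-6 + 2)**2) = 215*(-6 + (-4)**2) = 215*(-6 + 16) = 215*10 = 2150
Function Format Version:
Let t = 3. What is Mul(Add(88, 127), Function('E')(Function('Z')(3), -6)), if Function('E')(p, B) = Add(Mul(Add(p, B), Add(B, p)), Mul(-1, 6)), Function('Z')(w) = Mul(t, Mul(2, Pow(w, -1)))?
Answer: 2150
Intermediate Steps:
Function('Z')(w) = Mul(6, Pow(w, -1)) (Function('Z')(w) = Mul(3, Mul(2, Pow(w, -1))) = Mul(6, Pow(w, -1)))
Function('E')(p, B) = Add(-6, Pow(Add(B, p), 2)) (Function('E')(p, B) = Add(Mul(Add(B, p), Add(B, p)), -6) = Add(Pow(Add(B, p), 2), -6) = Add(-6, Pow(Add(B, p), 2)))
Mul(Add(88, 127), Function('E')(Function('Z')(3), -6)) = Mul(Add(88, 127), Add(-6, Pow(Add(-6, Mul(6, Pow(3, -1))), 2))) = Mul(215, Add(-6, Pow(Add(-6, Mul(6, Rational(1, 3))), 2))) = Mul(215, Add(-6, Pow(Add(-6, 2), 2))) = Mul(215, Add(-6, Pow(-4, 2))) = Mul(215, Add(-6, 16)) = Mul(215, 10) = 2150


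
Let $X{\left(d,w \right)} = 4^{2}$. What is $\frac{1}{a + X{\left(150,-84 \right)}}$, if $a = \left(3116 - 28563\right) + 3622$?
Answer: $- \frac{1}{21809} \approx -4.5853 \cdot 10^{-5}$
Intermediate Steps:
$a = -21825$ ($a = -25447 + 3622 = -21825$)
$X{\left(d,w \right)} = 16$
$\frac{1}{a + X{\left(150,-84 \right)}} = \frac{1}{-21825 + 16} = \frac{1}{-21809} = - \frac{1}{21809}$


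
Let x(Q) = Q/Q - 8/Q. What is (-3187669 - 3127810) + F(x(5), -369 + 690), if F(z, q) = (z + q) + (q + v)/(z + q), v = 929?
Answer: -25292194568/4005 ≈ -6.3152e+6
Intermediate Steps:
x(Q) = 1 - 8/Q
F(z, q) = q + z + (929 + q)/(q + z) (F(z, q) = (z + q) + (q + 929)/(z + q) = (q + z) + (929 + q)/(q + z) = q + z + (929 + q)/(q + z))
(-3187669 - 3127810) + F(x(5), -369 + 690) = (-3187669 - 3127810) + (929 + (-369 + 690) + (-369 + 690)² + ((-8 + 5)/5)² + 2*(-369 + 690)*((-8 + 5)/5))/((-369 + 690) + (-8 + 5)/5) = -6315479 + (929 + 321 + 321² + ((⅕)*(-3))² + 2*321*((⅕)*(-3)))/(321 + (⅕)*(-3)) = -6315479 + (929 + 321 + 103041 + (-⅗)² + 2*321*(-⅗))/(321 - ⅗) = -6315479 + (929 + 321 + 103041 + 9/25 - 1926/5)/(1602/5) = -6315479 + (5/1602)*(2597654/25) = -6315479 + 1298827/4005 = -25292194568/4005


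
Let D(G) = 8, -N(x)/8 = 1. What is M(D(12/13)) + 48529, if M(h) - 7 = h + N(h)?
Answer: 48536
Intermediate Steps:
N(x) = -8 (N(x) = -8*1 = -8)
M(h) = -1 + h (M(h) = 7 + (h - 8) = 7 + (-8 + h) = -1 + h)
M(D(12/13)) + 48529 = (-1 + 8) + 48529 = 7 + 48529 = 48536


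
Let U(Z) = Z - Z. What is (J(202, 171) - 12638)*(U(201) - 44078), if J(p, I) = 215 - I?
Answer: 555118332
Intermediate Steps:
U(Z) = 0
(J(202, 171) - 12638)*(U(201) - 44078) = ((215 - 1*171) - 12638)*(0 - 44078) = ((215 - 171) - 12638)*(-44078) = (44 - 12638)*(-44078) = -12594*(-44078) = 555118332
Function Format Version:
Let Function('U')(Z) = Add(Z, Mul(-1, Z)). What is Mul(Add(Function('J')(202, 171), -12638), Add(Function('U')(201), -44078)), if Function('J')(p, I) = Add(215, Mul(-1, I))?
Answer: 555118332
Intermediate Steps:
Function('U')(Z) = 0
Mul(Add(Function('J')(202, 171), -12638), Add(Function('U')(201), -44078)) = Mul(Add(Add(215, Mul(-1, 171)), -12638), Add(0, -44078)) = Mul(Add(Add(215, -171), -12638), -44078) = Mul(Add(44, -12638), -44078) = Mul(-12594, -44078) = 555118332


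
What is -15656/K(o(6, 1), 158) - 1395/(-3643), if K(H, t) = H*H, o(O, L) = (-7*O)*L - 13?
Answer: -52814933/11020075 ≈ -4.7926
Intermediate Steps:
o(O, L) = -13 - 7*L*O (o(O, L) = -7*L*O - 13 = -13 - 7*L*O)
K(H, t) = H²
-15656/K(o(6, 1), 158) - 1395/(-3643) = -15656/(-13 - 7*1*6)² - 1395/(-3643) = -15656/(-13 - 42)² - 1395*(-1/3643) = -15656/((-55)²) + 1395/3643 = -15656/3025 + 1395/3643 = -52814933/11020075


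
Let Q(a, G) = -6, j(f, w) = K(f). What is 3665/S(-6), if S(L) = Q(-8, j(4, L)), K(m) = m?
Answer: -3665/6 ≈ -610.83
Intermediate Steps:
j(f, w) = f
S(L) = -6
3665/S(-6) = 3665/(-6) = 3665*(-⅙) = -3665/6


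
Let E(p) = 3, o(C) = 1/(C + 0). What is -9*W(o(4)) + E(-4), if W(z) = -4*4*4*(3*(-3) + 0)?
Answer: -5181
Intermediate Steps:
o(C) = 1/C
W(z) = 576 (W(z) = -64*(-9 + 0) = -64*(-9) = -4*(-144) = 576)
-9*W(o(4)) + E(-4) = -9*576 + 3 = -5184 + 3 = -5181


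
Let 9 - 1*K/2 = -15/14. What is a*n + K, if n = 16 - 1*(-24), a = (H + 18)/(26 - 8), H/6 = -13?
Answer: -2377/21 ≈ -113.19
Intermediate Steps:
H = -78 (H = 6*(-13) = -78)
a = -10/3 (a = (-78 + 18)/(26 - 8) = -60/18 = -60*1/18 = -10/3 ≈ -3.3333)
n = 40 (n = 16 + 24 = 40)
K = 141/7 (K = 18 - (-30)/14 = 18 - 2*(-15/14) = 18 + 15/7 = 141/7 ≈ 20.143)
a*n + K = -10/3*40 + 141/7 = -400/3 + 141/7 = -2377/21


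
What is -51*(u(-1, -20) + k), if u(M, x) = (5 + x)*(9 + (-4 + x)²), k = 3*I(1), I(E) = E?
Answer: 447372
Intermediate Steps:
k = 3 (k = 3*1 = 3)
-51*(u(-1, -20) + k) = -51*((125 + (-20)³ - 15*(-20) - 3*(-20)²) + 3) = -51*((125 - 8000 + 300 - 3*400) + 3) = -51*((125 - 8000 + 300 - 1200) + 3) = -51*(-8775 + 3) = -51*(-8772) = 447372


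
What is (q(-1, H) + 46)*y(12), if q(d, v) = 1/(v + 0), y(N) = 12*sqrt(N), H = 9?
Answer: 3320*sqrt(3)/3 ≈ 1916.8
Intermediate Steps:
q(d, v) = 1/v
(q(-1, H) + 46)*y(12) = (1/9 + 46)*(12*sqrt(12)) = (1/9 + 46)*(12*(2*sqrt(3))) = 415*(24*sqrt(3))/9 = 3320*sqrt(3)/3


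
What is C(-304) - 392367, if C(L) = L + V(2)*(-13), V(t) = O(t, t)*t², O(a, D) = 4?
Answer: -392879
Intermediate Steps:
V(t) = 4*t²
C(L) = -208 + L (C(L) = L + (4*2²)*(-13) = L + (4*4)*(-13) = L + 16*(-13) = L - 208 = -208 + L)
C(-304) - 392367 = (-208 - 304) - 392367 = -512 - 392367 = -392879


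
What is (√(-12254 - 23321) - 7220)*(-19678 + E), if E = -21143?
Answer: 294727620 - 204105*I*√1423 ≈ 2.9473e+8 - 7.6994e+6*I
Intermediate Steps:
(√(-12254 - 23321) - 7220)*(-19678 + E) = (√(-12254 - 23321) - 7220)*(-19678 - 21143) = (√(-35575) - 7220)*(-40821) = (5*I*√1423 - 7220)*(-40821) = (-7220 + 5*I*√1423)*(-40821) = 294727620 - 204105*I*√1423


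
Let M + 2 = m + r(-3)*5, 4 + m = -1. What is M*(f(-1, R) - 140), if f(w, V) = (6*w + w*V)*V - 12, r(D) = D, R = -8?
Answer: 3696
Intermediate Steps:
m = -5 (m = -4 - 1 = -5)
M = -22 (M = -2 + (-5 - 3*5) = -2 + (-5 - 15) = -2 - 20 = -22)
f(w, V) = -12 + V*(6*w + V*w) (f(w, V) = (6*w + V*w)*V - 12 = V*(6*w + V*w) - 12 = -12 + V*(6*w + V*w))
M*(f(-1, R) - 140) = -22*((-12 - 1*(-8)² + 6*(-8)*(-1)) - 140) = -22*((-12 - 1*64 + 48) - 140) = -22*((-12 - 64 + 48) - 140) = -22*(-28 - 140) = -22*(-168) = 3696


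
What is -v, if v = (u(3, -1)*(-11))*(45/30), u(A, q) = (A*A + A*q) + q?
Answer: 165/2 ≈ 82.500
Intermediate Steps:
u(A, q) = q + A**2 + A*q (u(A, q) = (A**2 + A*q) + q = q + A**2 + A*q)
v = -165/2 (v = ((-1 + 3**2 + 3*(-1))*(-11))*(45/30) = ((-1 + 9 - 3)*(-11))*(45*(1/30)) = (5*(-11))*(3/2) = -55*3/2 = -165/2 ≈ -82.500)
-v = -1*(-165/2) = 165/2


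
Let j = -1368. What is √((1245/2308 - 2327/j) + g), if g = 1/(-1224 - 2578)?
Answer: √140110314376138726/250087956 ≈ 1.4967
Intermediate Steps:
g = -1/3802 (g = 1/(-3802) = -1/3802 ≈ -0.00026302)
√((1245/2308 - 2327/j) + g) = √((1245/2308 - 2327/(-1368)) - 1/3802) = √((1245*(1/2308) - 2327*(-1/1368)) - 1/3802) = √((1245/2308 + 2327/1368) - 1/3802) = √(1768469/789336 - 1/3802) = √(3361464901/1500527736) = √140110314376138726/250087956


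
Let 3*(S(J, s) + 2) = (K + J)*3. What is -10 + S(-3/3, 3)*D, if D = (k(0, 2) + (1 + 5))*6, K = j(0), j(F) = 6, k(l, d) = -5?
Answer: 8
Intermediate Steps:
K = 6
D = 6 (D = (-5 + (1 + 5))*6 = (-5 + 6)*6 = 1*6 = 6)
S(J, s) = 4 + J (S(J, s) = -2 + ((6 + J)*3)/3 = -2 + (18 + 3*J)/3 = -2 + (6 + J) = 4 + J)
-10 + S(-3/3, 3)*D = -10 + (4 - 3/3)*6 = -10 + (4 - 3*⅓)*6 = -10 + (4 - 1)*6 = -10 + 3*6 = -10 + 18 = 8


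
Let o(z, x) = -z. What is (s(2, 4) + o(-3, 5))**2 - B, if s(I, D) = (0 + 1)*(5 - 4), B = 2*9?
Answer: -2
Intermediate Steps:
B = 18
s(I, D) = 1 (s(I, D) = 1*1 = 1)
(s(2, 4) + o(-3, 5))**2 - B = (1 - 1*(-3))**2 - 1*18 = (1 + 3)**2 - 18 = 4**2 - 18 = 16 - 18 = -2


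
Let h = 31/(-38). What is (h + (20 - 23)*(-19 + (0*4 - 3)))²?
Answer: 6135529/1444 ≈ 4249.0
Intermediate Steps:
h = -31/38 (h = 31*(-1/38) = -31/38 ≈ -0.81579)
(h + (20 - 23)*(-19 + (0*4 - 3)))² = (-31/38 + (20 - 23)*(-19 + (0*4 - 3)))² = (-31/38 - 3*(-19 + (0 - 3)))² = (-31/38 - 3*(-19 - 3))² = (-31/38 - 3*(-22))² = (-31/38 + 66)² = (2477/38)² = 6135529/1444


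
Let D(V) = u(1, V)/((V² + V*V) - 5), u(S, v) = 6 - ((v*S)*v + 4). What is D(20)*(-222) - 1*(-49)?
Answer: 42437/265 ≈ 160.14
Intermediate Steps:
u(S, v) = 2 - S*v² (u(S, v) = 6 - ((S*v)*v + 4) = 6 - (S*v² + 4) = 6 - (4 + S*v²) = 6 + (-4 - S*v²) = 2 - S*v²)
D(V) = (2 - V²)/(-5 + 2*V²) (D(V) = (2 - 1*1*V²)/((V² + V*V) - 5) = (2 - V²)/((V² + V²) - 5) = (2 - V²)/(2*V² - 5) = (2 - V²)/(-5 + 2*V²))
D(20)*(-222) - 1*(-49) = ((2 - 1*20²)/(-5 + 2*20²))*(-222) - 1*(-49) = ((2 - 1*400)/(-5 + 2*400))*(-222) + 49 = ((2 - 400)/(-5 + 800))*(-222) + 49 = (-398/795)*(-222) + 49 = ((1/795)*(-398))*(-222) + 49 = -398/795*(-222) + 49 = 29452/265 + 49 = 42437/265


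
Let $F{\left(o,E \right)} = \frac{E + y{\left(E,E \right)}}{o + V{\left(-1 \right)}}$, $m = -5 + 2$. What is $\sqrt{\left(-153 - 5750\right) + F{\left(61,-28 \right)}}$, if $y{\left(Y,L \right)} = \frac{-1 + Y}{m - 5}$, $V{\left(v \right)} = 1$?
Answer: $\frac{i \sqrt{90770573}}{124} \approx 76.833 i$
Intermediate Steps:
$m = -3$
$y{\left(Y,L \right)} = \frac{1}{8} - \frac{Y}{8}$ ($y{\left(Y,L \right)} = \frac{-1 + Y}{-3 - 5} = \frac{-1 + Y}{-8} = \left(-1 + Y\right) \left(- \frac{1}{8}\right) = \frac{1}{8} - \frac{Y}{8}$)
$F{\left(o,E \right)} = \frac{\frac{1}{8} + \frac{7 E}{8}}{1 + o}$ ($F{\left(o,E \right)} = \frac{E - \left(- \frac{1}{8} + \frac{E}{8}\right)}{o + 1} = \frac{\frac{1}{8} + \frac{7 E}{8}}{1 + o}$)
$\sqrt{\left(-153 - 5750\right) + F{\left(61,-28 \right)}} = \sqrt{\left(-153 - 5750\right) + \frac{1 + 7 \left(-28\right)}{8 \left(1 + 61\right)}} = \sqrt{\left(-153 - 5750\right) + \frac{1 - 196}{8 \cdot 62}} = \sqrt{-5903 + \frac{1}{8} \cdot \frac{1}{62} \left(-195\right)} = \sqrt{-5903 - \frac{195}{496}} = \sqrt{- \frac{2928083}{496}} = \frac{i \sqrt{90770573}}{124}$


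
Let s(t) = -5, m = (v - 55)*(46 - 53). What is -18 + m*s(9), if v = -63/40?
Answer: -15985/8 ≈ -1998.1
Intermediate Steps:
v = -63/40 (v = -63*1/40 = -63/40 ≈ -1.5750)
m = 15841/40 (m = (-63/40 - 55)*(46 - 53) = -2263/40*(-7) = 15841/40 ≈ 396.02)
-18 + m*s(9) = -18 + (15841/40)*(-5) = -18 - 15841/8 = -15985/8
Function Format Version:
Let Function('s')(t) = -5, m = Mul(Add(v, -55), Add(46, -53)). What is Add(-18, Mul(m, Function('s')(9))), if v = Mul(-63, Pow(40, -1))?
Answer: Rational(-15985, 8) ≈ -1998.1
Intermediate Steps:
v = Rational(-63, 40) (v = Mul(-63, Rational(1, 40)) = Rational(-63, 40) ≈ -1.5750)
m = Rational(15841, 40) (m = Mul(Add(Rational(-63, 40), -55), Add(46, -53)) = Mul(Rational(-2263, 40), -7) = Rational(15841, 40) ≈ 396.02)
Add(-18, Mul(m, Function('s')(9))) = Add(-18, Mul(Rational(15841, 40), -5)) = Add(-18, Rational(-15841, 8)) = Rational(-15985, 8)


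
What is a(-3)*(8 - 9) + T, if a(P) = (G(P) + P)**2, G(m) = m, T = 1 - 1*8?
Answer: -43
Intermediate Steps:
T = -7 (T = 1 - 8 = -7)
a(P) = 4*P**2 (a(P) = (P + P)**2 = (2*P)**2 = 4*P**2)
a(-3)*(8 - 9) + T = (4*(-3)**2)*(8 - 9) - 7 = (4*9)*(-1) - 7 = 36*(-1) - 7 = -36 - 7 = -43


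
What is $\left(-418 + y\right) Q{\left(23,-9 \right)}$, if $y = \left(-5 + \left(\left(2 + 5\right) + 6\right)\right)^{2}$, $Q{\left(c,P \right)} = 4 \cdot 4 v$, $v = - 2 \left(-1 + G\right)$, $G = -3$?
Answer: $-45312$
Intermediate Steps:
$v = 8$ ($v = - 2 \left(-1 - 3\right) = \left(-2\right) \left(-4\right) = 8$)
$Q{\left(c,P \right)} = 128$ ($Q{\left(c,P \right)} = 4 \cdot 4 \cdot 8 = 16 \cdot 8 = 128$)
$y = 64$ ($y = \left(-5 + \left(7 + 6\right)\right)^{2} = \left(-5 + 13\right)^{2} = 8^{2} = 64$)
$\left(-418 + y\right) Q{\left(23,-9 \right)} = \left(-418 + 64\right) 128 = \left(-354\right) 128 = -45312$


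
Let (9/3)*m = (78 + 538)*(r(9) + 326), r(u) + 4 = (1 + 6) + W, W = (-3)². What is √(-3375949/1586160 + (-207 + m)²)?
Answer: √83654496703267490165/132180 ≈ 69196.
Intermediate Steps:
W = 9
r(u) = 12 (r(u) = -4 + ((1 + 6) + 9) = -4 + (7 + 9) = -4 + 16 = 12)
m = 208208/3 (m = ((78 + 538)*(12 + 326))/3 = (616*338)/3 = (⅓)*208208 = 208208/3 ≈ 69403.)
√(-3375949/1586160 + (-207 + m)²) = √(-3375949/1586160 + (-207 + 208208/3)²) = √(-3375949*1/1586160 + (207587/3)²) = √(-3375949/1586160 + 43092362569/9) = √(7594597975784611/1586160) = √83654496703267490165/132180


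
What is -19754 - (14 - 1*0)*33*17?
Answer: -27608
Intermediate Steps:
-19754 - (14 - 1*0)*33*17 = -19754 - (14 + 0)*33*17 = -19754 - 14*33*17 = -19754 - 462*17 = -19754 - 1*7854 = -19754 - 7854 = -27608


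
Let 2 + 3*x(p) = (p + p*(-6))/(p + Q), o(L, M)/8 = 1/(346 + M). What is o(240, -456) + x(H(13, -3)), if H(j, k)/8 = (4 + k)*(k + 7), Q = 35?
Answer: -5658/3685 ≈ -1.5354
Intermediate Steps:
H(j, k) = 8*(4 + k)*(7 + k) (H(j, k) = 8*((4 + k)*(k + 7)) = 8*((4 + k)*(7 + k)) = 8*(4 + k)*(7 + k))
o(L, M) = 8/(346 + M)
x(p) = -2/3 - 5*p/(3*(35 + p)) (x(p) = -2/3 + ((p + p*(-6))/(p + 35))/3 = -2/3 + ((p - 6*p)/(35 + p))/3 = -2/3 + ((-5*p)/(35 + p))/3 = -2/3 + (-5*p/(35 + p))/3 = -2/3 - 5*p/(3*(35 + p)))
o(240, -456) + x(H(13, -3)) = 8/(346 - 456) + 7*(-10 - (224 + 8*(-3)**2 + 88*(-3)))/(3*(35 + (224 + 8*(-3)**2 + 88*(-3)))) = 8/(-110) + 7*(-10 - (224 + 8*9 - 264))/(3*(35 + (224 + 8*9 - 264))) = 8*(-1/110) + 7*(-10 - (224 + 72 - 264))/(3*(35 + (224 + 72 - 264))) = -4/55 + 7*(-10 - 1*32)/(3*(35 + 32)) = -4/55 + (7/3)*(-10 - 32)/67 = -4/55 + (7/3)*(1/67)*(-42) = -4/55 - 98/67 = -5658/3685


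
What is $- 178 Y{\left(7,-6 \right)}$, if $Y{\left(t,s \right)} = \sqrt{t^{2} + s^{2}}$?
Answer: $- 178 \sqrt{85} \approx -1641.1$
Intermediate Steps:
$Y{\left(t,s \right)} = \sqrt{s^{2} + t^{2}}$
$- 178 Y{\left(7,-6 \right)} = - 178 \sqrt{\left(-6\right)^{2} + 7^{2}} = - 178 \sqrt{36 + 49} = - 178 \sqrt{85}$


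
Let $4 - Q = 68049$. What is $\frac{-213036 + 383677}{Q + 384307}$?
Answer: $\frac{170641}{316262} \approx 0.53956$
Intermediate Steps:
$Q = -68045$ ($Q = 4 - 68049 = -68045$)
$\frac{-213036 + 383677}{Q + 384307} = \frac{-213036 + 383677}{-68045 + 384307} = \frac{170641}{316262}$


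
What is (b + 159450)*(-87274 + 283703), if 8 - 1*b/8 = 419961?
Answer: -628606978646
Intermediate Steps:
b = -3359624 (b = 64 - 8*419961 = 64 - 3359688 = -3359624)
(b + 159450)*(-87274 + 283703) = (-3359624 + 159450)*(-87274 + 283703) = -3200174*196429 = -628606978646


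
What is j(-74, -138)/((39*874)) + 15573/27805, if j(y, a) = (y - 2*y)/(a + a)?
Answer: 73252307579/130791049740 ≈ 0.56007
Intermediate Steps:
j(y, a) = -y/(2*a) (j(y, a) = (-y)/((2*a)) = (-y)*(1/(2*a)) = -y/(2*a))
j(-74, -138)/((39*874)) + 15573/27805 = (-½*(-74)/(-138))/((39*874)) + 15573/27805 = -½*(-74)*(-1/138)/34086 + 15573*(1/27805) = -37/138*1/34086 + 15573/27805 = -37/4703868 + 15573/27805 = 73252307579/130791049740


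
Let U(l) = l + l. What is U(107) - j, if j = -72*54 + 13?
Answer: 4089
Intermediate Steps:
U(l) = 2*l
j = -3875 (j = -3888 + 13 = -3875)
U(107) - j = 2*107 - 1*(-3875) = 214 + 3875 = 4089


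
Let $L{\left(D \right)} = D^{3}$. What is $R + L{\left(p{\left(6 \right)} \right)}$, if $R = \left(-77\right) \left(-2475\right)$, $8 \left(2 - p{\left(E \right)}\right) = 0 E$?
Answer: $190583$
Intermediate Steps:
$p{\left(E \right)} = 2$ ($p{\left(E \right)} = 2 - \frac{0 E}{8} = 2 - 0 = 2 + 0 = 2$)
$R = 190575$
$R + L{\left(p{\left(6 \right)} \right)} = 190575 + 2^{3} = 190575 + 8 = 190583$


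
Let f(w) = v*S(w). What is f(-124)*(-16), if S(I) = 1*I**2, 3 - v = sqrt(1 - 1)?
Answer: -738048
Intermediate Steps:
v = 3 (v = 3 - sqrt(1 - 1) = 3 - sqrt(0) = 3 - 1*0 = 3 + 0 = 3)
S(I) = I**2
f(w) = 3*w**2
f(-124)*(-16) = (3*(-124)**2)*(-16) = (3*15376)*(-16) = 46128*(-16) = -738048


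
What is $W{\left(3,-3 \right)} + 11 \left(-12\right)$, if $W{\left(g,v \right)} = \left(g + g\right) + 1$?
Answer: $-125$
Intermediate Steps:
$W{\left(g,v \right)} = 1 + 2 g$ ($W{\left(g,v \right)} = 2 g + 1 = 1 + 2 g$)
$W{\left(3,-3 \right)} + 11 \left(-12\right) = \left(1 + 2 \cdot 3\right) + 11 \left(-12\right) = \left(1 + 6\right) - 132 = 7 - 132 = -125$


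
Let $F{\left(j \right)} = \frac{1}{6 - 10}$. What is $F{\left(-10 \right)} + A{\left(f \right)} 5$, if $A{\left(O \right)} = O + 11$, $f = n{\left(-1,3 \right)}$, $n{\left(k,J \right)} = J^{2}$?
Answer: $\frac{399}{4} \approx 99.75$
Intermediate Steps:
$f = 9$ ($f = 3^{2} = 9$)
$A{\left(O \right)} = 11 + O$
$F{\left(j \right)} = - \frac{1}{4}$ ($F{\left(j \right)} = \frac{1}{-4} = - \frac{1}{4}$)
$F{\left(-10 \right)} + A{\left(f \right)} 5 = - \frac{1}{4} + \left(11 + 9\right) 5 = - \frac{1}{4} + 20 \cdot 5 = - \frac{1}{4} + 100 = \frac{399}{4}$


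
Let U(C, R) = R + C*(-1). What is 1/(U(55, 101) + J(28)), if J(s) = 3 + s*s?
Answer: 1/833 ≈ 0.0012005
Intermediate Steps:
U(C, R) = R - C
J(s) = 3 + s²
1/(U(55, 101) + J(28)) = 1/((101 - 1*55) + (3 + 28²)) = 1/((101 - 55) + (3 + 784)) = 1/(46 + 787) = 1/833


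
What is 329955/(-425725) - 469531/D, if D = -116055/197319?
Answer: 105179388542012/131753373 ≈ 7.9831e+5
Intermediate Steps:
D = -38685/65773 (D = -116055*1/197319 = -38685/65773 ≈ -0.58816)
329955/(-425725) - 469531/D = 329955/(-425725) - 469531/(-38685/65773) = 329955*(-1/425725) - 469531*(-65773/38685) = -65991/85145 + 30882462463/38685 = 105179388542012/131753373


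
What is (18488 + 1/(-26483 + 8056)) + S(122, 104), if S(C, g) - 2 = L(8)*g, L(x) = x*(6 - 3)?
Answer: 386709021/18427 ≈ 20986.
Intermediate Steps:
L(x) = 3*x (L(x) = x*3 = 3*x)
S(C, g) = 2 + 24*g (S(C, g) = 2 + (3*8)*g = 2 + 24*g)
(18488 + 1/(-26483 + 8056)) + S(122, 104) = (18488 + 1/(-26483 + 8056)) + (2 + 24*104) = (18488 + 1/(-18427)) + (2 + 2496) = (18488 - 1/18427) + 2498 = 340678375/18427 + 2498 = 386709021/18427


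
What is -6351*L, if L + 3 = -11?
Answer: 88914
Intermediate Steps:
L = -14 (L = -3 - 11 = -14)
-6351*L = -6351*(-14) = 88914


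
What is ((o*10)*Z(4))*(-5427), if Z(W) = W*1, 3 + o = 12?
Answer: -1953720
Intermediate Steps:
o = 9 (o = -3 + 12 = 9)
Z(W) = W
((o*10)*Z(4))*(-5427) = ((9*10)*4)*(-5427) = (90*4)*(-5427) = 360*(-5427) = -1953720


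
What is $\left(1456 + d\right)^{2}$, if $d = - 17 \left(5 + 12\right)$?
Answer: $1361889$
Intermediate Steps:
$d = -289$ ($d = \left(-17\right) 17 = -289$)
$\left(1456 + d\right)^{2} = \left(1456 - 289\right)^{2} = 1167^{2} = 1361889$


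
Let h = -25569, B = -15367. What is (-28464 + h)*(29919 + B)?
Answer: -786288216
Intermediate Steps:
(-28464 + h)*(29919 + B) = (-28464 - 25569)*(29919 - 15367) = -54033*14552 = -786288216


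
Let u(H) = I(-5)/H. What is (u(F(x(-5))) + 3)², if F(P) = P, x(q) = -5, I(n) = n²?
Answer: 4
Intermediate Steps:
u(H) = 25/H (u(H) = (-5)²/H = 25/H)
(u(F(x(-5))) + 3)² = (25/(-5) + 3)² = (25*(-⅕) + 3)² = (-5 + 3)² = (-2)² = 4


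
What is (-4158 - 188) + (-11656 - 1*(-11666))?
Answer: -4336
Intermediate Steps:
(-4158 - 188) + (-11656 - 1*(-11666)) = -4346 + (-11656 + 11666) = -4346 + 10 = -4336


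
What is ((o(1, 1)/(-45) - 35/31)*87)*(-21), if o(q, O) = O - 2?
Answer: 313432/155 ≈ 2022.1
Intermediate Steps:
o(q, O) = -2 + O
((o(1, 1)/(-45) - 35/31)*87)*(-21) = (((-2 + 1)/(-45) - 35/31)*87)*(-21) = ((-1*(-1/45) - 35*1/31)*87)*(-21) = ((1/45 - 35/31)*87)*(-21) = -1544/1395*87*(-21) = -44776/465*(-21) = 313432/155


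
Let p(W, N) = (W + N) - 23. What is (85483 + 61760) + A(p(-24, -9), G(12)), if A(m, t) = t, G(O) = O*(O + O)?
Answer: 147531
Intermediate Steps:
p(W, N) = -23 + N + W (p(W, N) = (N + W) - 23 = -23 + N + W)
G(O) = 2*O² (G(O) = O*(2*O) = 2*O²)
(85483 + 61760) + A(p(-24, -9), G(12)) = (85483 + 61760) + 2*12² = 147243 + 2*144 = 147243 + 288 = 147531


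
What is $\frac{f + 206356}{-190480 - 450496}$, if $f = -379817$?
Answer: $\frac{173461}{640976} \approx 0.27062$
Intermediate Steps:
$\frac{f + 206356}{-190480 - 450496} = \frac{-379817 + 206356}{-190480 - 450496} = - \frac{173461}{-640976} = \left(-173461\right) \left(- \frac{1}{640976}\right) = \frac{173461}{640976}$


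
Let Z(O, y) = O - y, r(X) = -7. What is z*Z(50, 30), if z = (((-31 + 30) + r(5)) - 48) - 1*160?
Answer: -4320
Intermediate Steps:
z = -216 (z = (((-31 + 30) - 7) - 48) - 1*160 = ((-1 - 7) - 48) - 160 = (-8 - 48) - 160 = -56 - 160 = -216)
z*Z(50, 30) = -216*(50 - 1*30) = -216*(50 - 30) = -216*20 = -4320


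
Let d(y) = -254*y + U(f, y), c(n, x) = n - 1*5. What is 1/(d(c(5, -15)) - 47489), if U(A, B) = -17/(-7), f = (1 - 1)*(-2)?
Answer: -7/332406 ≈ -2.1059e-5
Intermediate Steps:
c(n, x) = -5 + n (c(n, x) = n - 5 = -5 + n)
f = 0 (f = 0*(-2) = 0)
U(A, B) = 17/7 (U(A, B) = -17*(-⅐) = 17/7)
d(y) = 17/7 - 254*y (d(y) = -254*y + 17/7 = 17/7 - 254*y)
1/(d(c(5, -15)) - 47489) = 1/((17/7 - 254*(-5 + 5)) - 47489) = 1/((17/7 - 254*0) - 47489) = 1/((17/7 + 0) - 47489) = 1/(17/7 - 47489) = 1/(-332406/7) = -7/332406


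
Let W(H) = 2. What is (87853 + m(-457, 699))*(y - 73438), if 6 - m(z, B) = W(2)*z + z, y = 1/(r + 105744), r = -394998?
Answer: -947722325812595/144627 ≈ -6.5529e+9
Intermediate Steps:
y = -1/289254 (y = 1/(-394998 + 105744) = 1/(-289254) = -1/289254 ≈ -3.4572e-6)
m(z, B) = 6 - 3*z (m(z, B) = 6 - (2*z + z) = 6 - 3*z)
(87853 + m(-457, 699))*(y - 73438) = (87853 + (6 - 3*(-457)))*(-1/289254 - 73438) = (87853 + (6 + 1371))*(-21242235253/289254) = (87853 + 1377)*(-21242235253/289254) = 89230*(-21242235253/289254) = -947722325812595/144627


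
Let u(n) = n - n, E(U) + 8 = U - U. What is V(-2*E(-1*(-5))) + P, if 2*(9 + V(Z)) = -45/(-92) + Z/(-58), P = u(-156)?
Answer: -47455/5336 ≈ -8.8934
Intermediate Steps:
E(U) = -8 (E(U) = -8 + (U - U) = -8 + 0 = -8)
u(n) = 0
P = 0
V(Z) = -1611/184 - Z/116 (V(Z) = -9 + (-45/(-92) + Z/(-58))/2 = -9 + (-45*(-1/92) + Z*(-1/58))/2 = -9 + (45/92 - Z/58)/2 = -9 + (45/184 - Z/116) = -1611/184 - Z/116)
V(-2*E(-1*(-5))) + P = (-1611/184 - (-1)*(-8)/58) + 0 = (-1611/184 - 1/116*16) + 0 = (-1611/184 - 4/29) + 0 = -47455/5336 + 0 = -47455/5336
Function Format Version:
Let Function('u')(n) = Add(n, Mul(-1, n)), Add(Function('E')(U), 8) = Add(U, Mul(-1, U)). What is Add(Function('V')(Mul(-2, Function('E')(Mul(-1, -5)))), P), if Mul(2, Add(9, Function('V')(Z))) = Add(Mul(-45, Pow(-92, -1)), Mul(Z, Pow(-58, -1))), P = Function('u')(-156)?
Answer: Rational(-47455, 5336) ≈ -8.8934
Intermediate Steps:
Function('E')(U) = -8 (Function('E')(U) = Add(-8, Add(U, Mul(-1, U))) = Add(-8, 0) = -8)
Function('u')(n) = 0
P = 0
Function('V')(Z) = Add(Rational(-1611, 184), Mul(Rational(-1, 116), Z)) (Function('V')(Z) = Add(-9, Mul(Rational(1, 2), Add(Mul(-45, Pow(-92, -1)), Mul(Z, Pow(-58, -1))))) = Add(-9, Mul(Rational(1, 2), Add(Mul(-45, Rational(-1, 92)), Mul(Z, Rational(-1, 58))))) = Add(-9, Mul(Rational(1, 2), Add(Rational(45, 92), Mul(Rational(-1, 58), Z)))) = Add(-9, Add(Rational(45, 184), Mul(Rational(-1, 116), Z))) = Add(Rational(-1611, 184), Mul(Rational(-1, 116), Z)))
Add(Function('V')(Mul(-2, Function('E')(Mul(-1, -5)))), P) = Add(Add(Rational(-1611, 184), Mul(Rational(-1, 116), Mul(-2, -8))), 0) = Add(Add(Rational(-1611, 184), Mul(Rational(-1, 116), 16)), 0) = Add(Add(Rational(-1611, 184), Rational(-4, 29)), 0) = Add(Rational(-47455, 5336), 0) = Rational(-47455, 5336)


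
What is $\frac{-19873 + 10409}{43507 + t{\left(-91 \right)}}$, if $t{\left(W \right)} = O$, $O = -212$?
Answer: $- \frac{1352}{6185} \approx -0.21859$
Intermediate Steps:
$t{\left(W \right)} = -212$
$\frac{-19873 + 10409}{43507 + t{\left(-91 \right)}} = \frac{-19873 + 10409}{43507 - 212} = - \frac{9464}{43295} = \left(-9464\right) \frac{1}{43295} = - \frac{1352}{6185}$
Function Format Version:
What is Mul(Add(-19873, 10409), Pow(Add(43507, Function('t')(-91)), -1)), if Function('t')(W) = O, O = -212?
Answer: Rational(-1352, 6185) ≈ -0.21859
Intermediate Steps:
Function('t')(W) = -212
Mul(Add(-19873, 10409), Pow(Add(43507, Function('t')(-91)), -1)) = Mul(Add(-19873, 10409), Pow(Add(43507, -212), -1)) = Mul(-9464, Pow(43295, -1)) = Mul(-9464, Rational(1, 43295)) = Rational(-1352, 6185)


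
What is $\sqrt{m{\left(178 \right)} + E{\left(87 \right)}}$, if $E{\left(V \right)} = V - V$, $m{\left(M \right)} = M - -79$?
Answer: $\sqrt{257} \approx 16.031$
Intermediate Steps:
$m{\left(M \right)} = 79 + M$ ($m{\left(M \right)} = M + 79 = 79 + M$)
$E{\left(V \right)} = 0$
$\sqrt{m{\left(178 \right)} + E{\left(87 \right)}} = \sqrt{\left(79 + 178\right) + 0} = \sqrt{257 + 0} = \sqrt{257}$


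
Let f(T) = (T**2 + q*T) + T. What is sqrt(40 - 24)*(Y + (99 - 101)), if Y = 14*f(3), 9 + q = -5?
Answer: -1688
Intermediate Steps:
q = -14 (q = -9 - 5 = -14)
f(T) = T**2 - 13*T (f(T) = (T**2 - 14*T) + T = T**2 - 13*T)
Y = -420 (Y = 14*(3*(-13 + 3)) = 14*(3*(-10)) = 14*(-30) = -420)
sqrt(40 - 24)*(Y + (99 - 101)) = sqrt(40 - 24)*(-420 + (99 - 101)) = sqrt(16)*(-420 - 2) = 4*(-422) = -1688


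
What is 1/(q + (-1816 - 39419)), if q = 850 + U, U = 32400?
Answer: -1/7985 ≈ -0.00012523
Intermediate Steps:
q = 33250 (q = 850 + 32400 = 33250)
1/(q + (-1816 - 39419)) = 1/(33250 + (-1816 - 39419)) = 1/(33250 - 41235) = 1/(-7985) = -1/7985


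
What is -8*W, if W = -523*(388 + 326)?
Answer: 2987376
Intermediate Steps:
W = -373422 (W = -523*714 = -373422)
-8*W = -8*(-373422) = 2987376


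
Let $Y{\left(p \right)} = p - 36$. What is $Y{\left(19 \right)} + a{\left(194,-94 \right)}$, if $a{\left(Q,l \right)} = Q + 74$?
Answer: $251$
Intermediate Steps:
$Y{\left(p \right)} = -36 + p$
$a{\left(Q,l \right)} = 74 + Q$
$Y{\left(19 \right)} + a{\left(194,-94 \right)} = \left(-36 + 19\right) + \left(74 + 194\right) = -17 + 268 = 251$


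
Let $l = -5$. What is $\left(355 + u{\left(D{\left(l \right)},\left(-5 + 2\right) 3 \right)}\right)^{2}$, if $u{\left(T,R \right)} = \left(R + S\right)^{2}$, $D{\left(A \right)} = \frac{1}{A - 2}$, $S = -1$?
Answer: $207025$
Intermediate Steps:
$D{\left(A \right)} = \frac{1}{-2 + A}$
$u{\left(T,R \right)} = \left(-1 + R\right)^{2}$ ($u{\left(T,R \right)} = \left(R - 1\right)^{2} = \left(-1 + R\right)^{2}$)
$\left(355 + u{\left(D{\left(l \right)},\left(-5 + 2\right) 3 \right)}\right)^{2} = \left(355 + \left(-1 + \left(-5 + 2\right) 3\right)^{2}\right)^{2} = \left(355 + \left(-1 - 9\right)^{2}\right)^{2} = \left(355 + \left(-10\right)^{2}\right)^{2} = \left(355 + 100\right)^{2} = 455^{2} = 207025$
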